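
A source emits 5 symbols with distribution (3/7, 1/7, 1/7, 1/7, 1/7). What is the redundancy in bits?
0.1938 bits

Redundancy measures how far a source is from maximum entropy:
R = H_max - H(X)

Maximum entropy for 5 symbols: H_max = log_2(5) = 2.3219 bits
Actual entropy: H(X) = 2.1281 bits
Redundancy: R = 2.3219 - 2.1281 = 0.1938 bits

This redundancy represents potential for compression: the source could be compressed by 0.1938 bits per symbol.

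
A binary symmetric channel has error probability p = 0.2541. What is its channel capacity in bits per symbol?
0.1823 bits

For a binary symmetric channel (BSC) with error probability p:
Capacity C = 1 - H(p) bits per symbol

where H(p) = -p log₂(p) - (1-p) log₂(1-p) is the binary entropy function.

H(0.2541) = 0.8177 bits
C = 1 - 0.8177 = 0.1823 bits per symbol

This means we can reliably transmit up to 0.1823 bits of information per channel use.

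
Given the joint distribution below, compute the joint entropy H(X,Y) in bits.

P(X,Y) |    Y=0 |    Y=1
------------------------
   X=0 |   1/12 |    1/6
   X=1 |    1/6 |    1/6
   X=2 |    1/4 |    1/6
2.5221 bits

Joint entropy is H(X,Y) = -Σ_{x,y} p(x,y) log p(x,y).

Summing over all non-zero entries:
H(X,Y) = -[1/12·log_2(1/12) + 1/6·log_2(1/6) + 1/6·log_2(1/6) + 1/6·log_2(1/6) + 1/4·log_2(1/4) + 1/6·log_2(1/6)]
H(X,Y) = 2.5221 bits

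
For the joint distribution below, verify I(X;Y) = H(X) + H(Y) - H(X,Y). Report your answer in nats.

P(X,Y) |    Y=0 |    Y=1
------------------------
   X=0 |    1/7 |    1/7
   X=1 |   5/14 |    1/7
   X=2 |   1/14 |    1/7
I(X;Y) = 0.0493 nats

Mutual information has multiple equivalent forms:
- I(X;Y) = H(X) - H(X|Y)
- I(X;Y) = H(Y) - H(Y|X)
- I(X;Y) = H(X) + H(Y) - H(X,Y)

Computing all quantities:
H(X) = 1.0346, H(Y) = 0.6829, H(X,Y) = 1.6682
H(X|Y) = 0.9853, H(Y|X) = 0.6336

Verification:
H(X) - H(X|Y) = 1.0346 - 0.9853 = 0.0493
H(Y) - H(Y|X) = 0.6829 - 0.6336 = 0.0493
H(X) + H(Y) - H(X,Y) = 1.0346 + 0.6829 - 1.6682 = 0.0493

All forms give I(X;Y) = 0.0493 nats. ✓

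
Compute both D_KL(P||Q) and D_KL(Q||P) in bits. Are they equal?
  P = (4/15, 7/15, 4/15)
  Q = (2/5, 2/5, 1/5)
D_KL(P||Q) = 0.0585, D_KL(Q||P) = 0.0620

KL divergence is not symmetric: D_KL(P||Q) ≠ D_KL(Q||P) in general.

D_KL(P||Q) = 0.0585 bits
D_KL(Q||P) = 0.0620 bits

No, they are not equal!

This asymmetry is why KL divergence is not a true distance metric.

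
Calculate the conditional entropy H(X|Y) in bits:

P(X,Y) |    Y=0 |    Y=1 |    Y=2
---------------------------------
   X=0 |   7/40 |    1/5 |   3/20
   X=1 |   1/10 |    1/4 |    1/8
0.9794 bits

Using the chain rule: H(X|Y) = H(X,Y) - H(Y)

First, compute H(X,Y) = 2.5222 bits

Marginal P(Y) = (11/40, 9/20, 11/40)
H(Y) = 1.5428 bits

H(X|Y) = H(X,Y) - H(Y) = 2.5222 - 1.5428 = 0.9794 bits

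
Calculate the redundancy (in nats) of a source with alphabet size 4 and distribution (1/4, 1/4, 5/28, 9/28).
0.0207 nats

Redundancy measures how far a source is from maximum entropy:
R = H_max - H(X)

Maximum entropy for 4 symbols: H_max = log_e(4) = 1.3863 nats
Actual entropy: H(X) = 1.3656 nats
Redundancy: R = 1.3863 - 1.3656 = 0.0207 nats

This redundancy represents potential for compression: the source could be compressed by 0.0207 nats per symbol.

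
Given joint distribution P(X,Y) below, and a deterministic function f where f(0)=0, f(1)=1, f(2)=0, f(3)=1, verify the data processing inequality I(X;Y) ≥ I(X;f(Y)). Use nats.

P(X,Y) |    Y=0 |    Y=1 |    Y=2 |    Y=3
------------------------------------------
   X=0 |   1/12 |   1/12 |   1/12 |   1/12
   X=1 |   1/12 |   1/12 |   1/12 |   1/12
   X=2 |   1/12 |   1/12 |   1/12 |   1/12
I(X;Y) = 0.0000, I(X;f(Y)) = 0.0000, inequality holds: 0.0000 ≥ 0.0000

Data Processing Inequality: For any Markov chain X → Y → Z, we have I(X;Y) ≥ I(X;Z).

Here Z = f(Y) is a deterministic function of Y, forming X → Y → Z.

Original I(X;Y) = 0.0000 nats

After applying f:
P(X,Z) where Z=f(Y):
- P(X,Z=0) = P(X,Y=0) + P(X,Y=2)
- P(X,Z=1) = P(X,Y=1) + P(X,Y=3)

I(X;Z) = I(X;f(Y)) = 0.0000 nats

Verification: 0.0000 ≥ 0.0000 ✓

Information cannot be created by processing; the function f can only lose information about X.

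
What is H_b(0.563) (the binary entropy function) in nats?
0.6852 nats

The binary entropy function is:
H(p) = -p log(p) - (1-p) log(1-p)

H(0.563) = -0.563 × log_e(0.563) - 0.437 × log_e(0.437)
H(0.563) = 0.6852 nats

Note: Binary entropy is maximized at p=0.5 (H=1 bit) and minimized at p=0 or p=1 (H=0).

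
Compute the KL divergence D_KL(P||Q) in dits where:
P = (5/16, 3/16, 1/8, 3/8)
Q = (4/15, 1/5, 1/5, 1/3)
0.0099 dits

KL divergence: D_KL(P||Q) = Σ p(x) log(p(x)/q(x))

Computing term by term:
  x=0: 5/16 × log_10[(5/16)/(4/15)] = 5/16 × 0.0689 = 0.0215
  x=1: 3/16 × log_10[(3/16)/(1/5)] = 3/16 × -0.0280 = -0.0053
  x=2: 1/8 × log_10[(1/8)/(1/5)] = 1/8 × -0.2041 = -0.0255
  x=3: 3/8 × log_10[(3/8)/(1/3)] = 3/8 × 0.0512 = 0.0192

D_KL(P||Q) = 0.0099 dits

Note: KL divergence is always non-negative and equals 0 iff P = Q.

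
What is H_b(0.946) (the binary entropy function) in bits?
0.3032 bits

The binary entropy function is:
H(p) = -p log(p) - (1-p) log(1-p)

H(0.946) = -0.946 × log_2(0.946) - 0.054 × log_2(0.054)
H(0.946) = 0.3032 bits

Note: Binary entropy is maximized at p=0.5 (H=1 bit) and minimized at p=0 or p=1 (H=0).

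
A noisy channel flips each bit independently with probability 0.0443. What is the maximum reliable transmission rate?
0.7383 bits

For a binary symmetric channel (BSC) with error probability p:
Capacity C = 1 - H(p) bits per symbol

where H(p) = -p log₂(p) - (1-p) log₂(1-p) is the binary entropy function.

H(0.0443) = 0.2617 bits
C = 1 - 0.2617 = 0.7383 bits per symbol

This means we can reliably transmit up to 0.7383 bits of information per channel use.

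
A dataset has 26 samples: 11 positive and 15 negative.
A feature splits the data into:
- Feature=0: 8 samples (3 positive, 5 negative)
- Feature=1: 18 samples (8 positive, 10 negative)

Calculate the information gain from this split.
0.0031 bits

Information Gain = H(Y) - H(Y|Feature)

Before split:
P(positive) = 11/26 = 0.4231
H(Y) = 0.9829 bits

After split:
Feature=0: H = 0.9544 bits (weight = 8/26)
Feature=1: H = 0.9911 bits (weight = 18/26)
H(Y|Feature) = (8/26)×0.9544 + (18/26)×0.9911 = 0.9798 bits

Information Gain = 0.9829 - 0.9798 = 0.0031 bits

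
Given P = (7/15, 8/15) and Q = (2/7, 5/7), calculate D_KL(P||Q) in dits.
0.0318 dits

KL divergence: D_KL(P||Q) = Σ p(x) log(p(x)/q(x))

Computing term by term:
  x=0: 7/15 × log_10[(7/15)/(2/7)] = 7/15 × 0.2131 = 0.0994
  x=1: 8/15 × log_10[(8/15)/(5/7)] = 8/15 × -0.1269 = -0.0677

D_KL(P||Q) = 0.0318 dits

Note: KL divergence is always non-negative and equals 0 iff P = Q.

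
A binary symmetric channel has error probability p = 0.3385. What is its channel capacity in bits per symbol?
0.0766 bits

For a binary symmetric channel (BSC) with error probability p:
Capacity C = 1 - H(p) bits per symbol

where H(p) = -p log₂(p) - (1-p) log₂(1-p) is the binary entropy function.

H(0.3385) = 0.9234 bits
C = 1 - 0.9234 = 0.0766 bits per symbol

This means we can reliably transmit up to 0.0766 bits of information per channel use.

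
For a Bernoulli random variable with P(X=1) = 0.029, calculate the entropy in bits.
0.1894 bits

The binary entropy function is:
H(p) = -p log(p) - (1-p) log(1-p)

H(0.029) = -0.029 × log_2(0.029) - 0.971 × log_2(0.971)
H(0.029) = 0.1894 bits

Note: Binary entropy is maximized at p=0.5 (H=1 bit) and minimized at p=0 or p=1 (H=0).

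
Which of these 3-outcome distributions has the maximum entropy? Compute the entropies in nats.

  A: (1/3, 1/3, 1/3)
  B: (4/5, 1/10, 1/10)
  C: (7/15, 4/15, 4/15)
A

For a discrete distribution over n outcomes, entropy is maximized by the uniform distribution.

Computing entropies:
H(A) = 1.0986 nats
H(B) = 0.6390 nats
H(C) = 1.0606 nats

The uniform distribution (where all probabilities equal 1/3) achieves the maximum entropy of log_e(3) = 1.0986 nats.

Distribution A has the highest entropy.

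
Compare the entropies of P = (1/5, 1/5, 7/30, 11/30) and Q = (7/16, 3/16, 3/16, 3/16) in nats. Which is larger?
P

Computing entropies in nats:
H(P) = 1.3512
H(Q) = 1.3033

Distribution P has higher entropy.

Intuition: The distribution closer to uniform (more spread out) has higher entropy.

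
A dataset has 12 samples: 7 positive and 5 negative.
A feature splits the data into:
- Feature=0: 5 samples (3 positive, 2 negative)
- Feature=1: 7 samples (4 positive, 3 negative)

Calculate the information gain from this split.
0.0006 bits

Information Gain = H(Y) - H(Y|Feature)

Before split:
P(positive) = 7/12 = 0.5833
H(Y) = 0.9799 bits

After split:
Feature=0: H = 0.9710 bits (weight = 5/12)
Feature=1: H = 0.9852 bits (weight = 7/12)
H(Y|Feature) = (5/12)×0.9710 + (7/12)×0.9852 = 0.9793 bits

Information Gain = 0.9799 - 0.9793 = 0.0006 bits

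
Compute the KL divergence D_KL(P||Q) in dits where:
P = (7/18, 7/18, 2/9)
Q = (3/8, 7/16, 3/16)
0.0026 dits

KL divergence: D_KL(P||Q) = Σ p(x) log(p(x)/q(x))

Computing term by term:
  x=0: 7/18 × log_10[(7/18)/(3/8)] = 7/18 × 0.0158 = 0.0061
  x=1: 7/18 × log_10[(7/18)/(7/16)] = 7/18 × -0.0512 = -0.0199
  x=2: 2/9 × log_10[(2/9)/(3/16)] = 2/9 × 0.0738 = 0.0164

D_KL(P||Q) = 0.0026 dits

Note: KL divergence is always non-negative and equals 0 iff P = Q.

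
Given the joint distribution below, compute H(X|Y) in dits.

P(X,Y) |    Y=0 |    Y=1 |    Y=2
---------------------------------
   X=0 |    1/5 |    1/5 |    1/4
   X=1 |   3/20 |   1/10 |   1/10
0.2777 dits

Using the chain rule: H(X|Y) = H(X,Y) - H(Y)

First, compute H(X,Y) = 0.7537 dits

Marginal P(Y) = (7/20, 3/10, 7/20)
H(Y) = 0.4760 dits

H(X|Y) = H(X,Y) - H(Y) = 0.7537 - 0.4760 = 0.2777 dits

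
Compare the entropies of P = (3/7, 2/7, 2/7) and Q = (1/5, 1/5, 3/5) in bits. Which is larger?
P

Computing entropies in bits:
H(P) = 1.5567
H(Q) = 1.3710

Distribution P has higher entropy.

Intuition: The distribution closer to uniform (more spread out) has higher entropy.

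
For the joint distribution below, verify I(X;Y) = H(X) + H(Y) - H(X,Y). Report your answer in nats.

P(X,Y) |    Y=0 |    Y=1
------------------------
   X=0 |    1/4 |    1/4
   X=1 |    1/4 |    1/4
I(X;Y) = 0.0000 nats

Mutual information has multiple equivalent forms:
- I(X;Y) = H(X) - H(X|Y)
- I(X;Y) = H(Y) - H(Y|X)
- I(X;Y) = H(X) + H(Y) - H(X,Y)

Computing all quantities:
H(X) = 0.6931, H(Y) = 0.6931, H(X,Y) = 1.3863
H(X|Y) = 0.6931, H(Y|X) = 0.6931

Verification:
H(X) - H(X|Y) = 0.6931 - 0.6931 = 0.0000
H(Y) - H(Y|X) = 0.6931 - 0.6931 = 0.0000
H(X) + H(Y) - H(X,Y) = 0.6931 + 0.6931 - 1.3863 = 0.0000

All forms give I(X;Y) = 0.0000 nats. ✓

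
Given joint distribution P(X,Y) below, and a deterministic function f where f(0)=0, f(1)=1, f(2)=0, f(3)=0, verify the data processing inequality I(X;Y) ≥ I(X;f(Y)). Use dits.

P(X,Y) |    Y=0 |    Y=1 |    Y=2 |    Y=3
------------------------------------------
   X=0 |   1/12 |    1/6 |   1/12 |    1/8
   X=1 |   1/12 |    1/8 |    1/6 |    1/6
I(X;Y) = 0.0072, I(X;f(Y)) = 0.0046, inequality holds: 0.0072 ≥ 0.0046

Data Processing Inequality: For any Markov chain X → Y → Z, we have I(X;Y) ≥ I(X;Z).

Here Z = f(Y) is a deterministic function of Y, forming X → Y → Z.

Original I(X;Y) = 0.0072 dits

After applying f:
P(X,Z) where Z=f(Y):
- P(X,Z=0) = P(X,Y=0) + P(X,Y=2) + P(X,Y=3)
- P(X,Z=1) = P(X,Y=1)

I(X;Z) = I(X;f(Y)) = 0.0046 dits

Verification: 0.0072 ≥ 0.0046 ✓

Information cannot be created by processing; the function f can only lose information about X.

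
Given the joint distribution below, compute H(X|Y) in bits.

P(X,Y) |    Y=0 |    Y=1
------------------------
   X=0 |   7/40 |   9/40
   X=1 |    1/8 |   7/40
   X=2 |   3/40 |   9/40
1.5493 bits

Using the chain rule: H(X|Y) = H(X,Y) - H(Y)

First, compute H(X,Y) = 2.5038 bits

Marginal P(Y) = (3/8, 5/8)
H(Y) = 0.9544 bits

H(X|Y) = H(X,Y) - H(Y) = 2.5038 - 0.9544 = 1.5493 bits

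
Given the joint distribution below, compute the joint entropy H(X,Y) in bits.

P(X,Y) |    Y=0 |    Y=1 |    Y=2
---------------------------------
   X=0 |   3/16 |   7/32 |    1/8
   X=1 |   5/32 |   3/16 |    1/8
2.5537 bits

Joint entropy is H(X,Y) = -Σ_{x,y} p(x,y) log p(x,y).

Summing over all non-zero entries:
H(X,Y) = -[3/16·log_2(3/16) + 7/32·log_2(7/32) + 1/8·log_2(1/8) + 5/32·log_2(5/32) + 3/16·log_2(3/16) + 1/8·log_2(1/8)]
H(X,Y) = 2.5537 bits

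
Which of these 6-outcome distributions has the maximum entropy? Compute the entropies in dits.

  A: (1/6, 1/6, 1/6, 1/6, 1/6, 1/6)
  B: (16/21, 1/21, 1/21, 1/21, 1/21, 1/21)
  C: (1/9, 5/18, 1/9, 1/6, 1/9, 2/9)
A

For a discrete distribution over n outcomes, entropy is maximized by the uniform distribution.

Computing entropies:
H(A) = 0.7782 dits
H(B) = 0.4048 dits
H(C) = 0.7475 dits

The uniform distribution (where all probabilities equal 1/6) achieves the maximum entropy of log_10(6) = 0.7782 dits.

Distribution A has the highest entropy.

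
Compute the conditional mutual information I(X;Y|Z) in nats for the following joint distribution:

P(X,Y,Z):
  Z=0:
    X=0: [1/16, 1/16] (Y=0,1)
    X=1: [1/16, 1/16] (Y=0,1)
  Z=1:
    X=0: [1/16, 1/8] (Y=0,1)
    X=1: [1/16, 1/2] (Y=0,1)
0.0224 nats

Conditional mutual information: I(X;Y|Z) = H(X|Z) + H(Y|Z) - H(X,Y|Z)

H(Z) = 0.5623
H(X,Z) = 1.1574 → H(X|Z) = 0.5950
H(Y,Z) = 1.0735 → H(Y|Z) = 0.5112
H(X,Y,Z) = 1.6462 → H(X,Y|Z) = 1.0839

I(X;Y|Z) = 0.5950 + 0.5112 - 1.0839 = 0.0224 nats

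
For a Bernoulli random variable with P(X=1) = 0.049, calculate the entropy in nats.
0.1956 nats

The binary entropy function is:
H(p) = -p log(p) - (1-p) log(1-p)

H(0.049) = -0.049 × log_e(0.049) - 0.951 × log_e(0.951)
H(0.049) = 0.1956 nats

Note: Binary entropy is maximized at p=0.5 (H=1 bit) and minimized at p=0 or p=1 (H=0).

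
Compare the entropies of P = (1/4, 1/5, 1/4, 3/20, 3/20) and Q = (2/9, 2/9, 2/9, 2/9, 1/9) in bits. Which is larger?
P

Computing entropies in bits:
H(P) = 2.2855
H(Q) = 2.2810

Distribution P has higher entropy.

Intuition: The distribution closer to uniform (more spread out) has higher entropy.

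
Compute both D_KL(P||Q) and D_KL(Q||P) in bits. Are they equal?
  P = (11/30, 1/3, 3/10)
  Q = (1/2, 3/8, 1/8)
D_KL(P||Q) = 0.1582, D_KL(Q||P) = 0.1296

KL divergence is not symmetric: D_KL(P||Q) ≠ D_KL(Q||P) in general.

D_KL(P||Q) = 0.1582 bits
D_KL(Q||P) = 0.1296 bits

No, they are not equal!

This asymmetry is why KL divergence is not a true distance metric.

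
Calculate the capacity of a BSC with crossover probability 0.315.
0.1011 bits

For a binary symmetric channel (BSC) with error probability p:
Capacity C = 1 - H(p) bits per symbol

where H(p) = -p log₂(p) - (1-p) log₂(1-p) is the binary entropy function.

H(0.315) = 0.8989 bits
C = 1 - 0.8989 = 0.1011 bits per symbol

This means we can reliably transmit up to 0.1011 bits of information per channel use.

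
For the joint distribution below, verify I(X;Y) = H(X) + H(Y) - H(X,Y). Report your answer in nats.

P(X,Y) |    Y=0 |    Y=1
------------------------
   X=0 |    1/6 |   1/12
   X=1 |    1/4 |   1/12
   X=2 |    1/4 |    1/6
I(X;Y) = 0.0095 nats

Mutual information has multiple equivalent forms:
- I(X;Y) = H(X) - H(X|Y)
- I(X;Y) = H(Y) - H(Y|X)
- I(X;Y) = H(X) + H(Y) - H(X,Y)

Computing all quantities:
H(X) = 1.0776, H(Y) = 0.6365, H(X,Y) = 1.7046
H(X|Y) = 1.0680, H(Y|X) = 0.6270

Verification:
H(X) - H(X|Y) = 1.0776 - 1.0680 = 0.0095
H(Y) - H(Y|X) = 0.6365 - 0.6270 = 0.0095
H(X) + H(Y) - H(X,Y) = 1.0776 + 0.6365 - 1.7046 = 0.0095

All forms give I(X;Y) = 0.0095 nats. ✓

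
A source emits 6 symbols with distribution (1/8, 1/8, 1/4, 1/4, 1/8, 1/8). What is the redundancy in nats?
0.0589 nats

Redundancy measures how far a source is from maximum entropy:
R = H_max - H(X)

Maximum entropy for 6 symbols: H_max = log_e(6) = 1.7918 nats
Actual entropy: H(X) = 1.7329 nats
Redundancy: R = 1.7918 - 1.7329 = 0.0589 nats

This redundancy represents potential for compression: the source could be compressed by 0.0589 nats per symbol.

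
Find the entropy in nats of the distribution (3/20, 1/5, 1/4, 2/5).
1.3195 nats

Shannon entropy is H(X) = -Σ p(x) log p(x).

For P = (3/20, 1/5, 1/4, 2/5):
H = -3/20 × log_e(3/20) -1/5 × log_e(1/5) -1/4 × log_e(1/4) -2/5 × log_e(2/5)
H = 1.3195 nats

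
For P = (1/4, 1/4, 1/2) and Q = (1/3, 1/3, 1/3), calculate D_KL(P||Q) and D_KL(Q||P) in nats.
D_KL(P||Q) = 0.0589, D_KL(Q||P) = 0.0566

KL divergence is not symmetric: D_KL(P||Q) ≠ D_KL(Q||P) in general.

D_KL(P||Q) = 0.0589 nats
D_KL(Q||P) = 0.0566 nats

No, they are not equal!

This asymmetry is why KL divergence is not a true distance metric.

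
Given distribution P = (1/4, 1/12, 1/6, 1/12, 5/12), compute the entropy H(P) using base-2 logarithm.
2.0546 bits

Shannon entropy is H(X) = -Σ p(x) log p(x).

For P = (1/4, 1/12, 1/6, 1/12, 5/12):
H = -1/4 × log_2(1/4) -1/12 × log_2(1/12) -1/6 × log_2(1/6) -1/12 × log_2(1/12) -5/12 × log_2(5/12)
H = 2.0546 bits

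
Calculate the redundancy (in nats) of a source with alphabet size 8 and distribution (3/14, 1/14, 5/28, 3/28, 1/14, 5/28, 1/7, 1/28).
0.1208 nats

Redundancy measures how far a source is from maximum entropy:
R = H_max - H(X)

Maximum entropy for 8 symbols: H_max = log_e(8) = 2.0794 nats
Actual entropy: H(X) = 1.9587 nats
Redundancy: R = 2.0794 - 1.9587 = 0.1208 nats

This redundancy represents potential for compression: the source could be compressed by 0.1208 nats per symbol.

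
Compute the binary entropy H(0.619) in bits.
0.9587 bits

The binary entropy function is:
H(p) = -p log(p) - (1-p) log(1-p)

H(0.619) = -0.619 × log_2(0.619) - 0.381 × log_2(0.381)
H(0.619) = 0.9587 bits

Note: Binary entropy is maximized at p=0.5 (H=1 bit) and minimized at p=0 or p=1 (H=0).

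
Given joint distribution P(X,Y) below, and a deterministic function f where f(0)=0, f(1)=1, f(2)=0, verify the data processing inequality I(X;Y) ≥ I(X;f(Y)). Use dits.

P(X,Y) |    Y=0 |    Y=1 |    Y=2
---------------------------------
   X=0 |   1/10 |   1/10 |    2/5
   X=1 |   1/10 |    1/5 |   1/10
I(X;Y) = 0.0405, I(X;f(Y)) = 0.0275, inequality holds: 0.0405 ≥ 0.0275

Data Processing Inequality: For any Markov chain X → Y → Z, we have I(X;Y) ≥ I(X;Z).

Here Z = f(Y) is a deterministic function of Y, forming X → Y → Z.

Original I(X;Y) = 0.0405 dits

After applying f:
P(X,Z) where Z=f(Y):
- P(X,Z=0) = P(X,Y=0) + P(X,Y=2)
- P(X,Z=1) = P(X,Y=1)

I(X;Z) = I(X;f(Y)) = 0.0275 dits

Verification: 0.0405 ≥ 0.0275 ✓

Information cannot be created by processing; the function f can only lose information about X.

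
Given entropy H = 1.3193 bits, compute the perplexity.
2.4955

Perplexity is 2^H (or exp(H) for natural log).

H = 1.3193 bits
Perplexity = 2^1.3193 = 2.4955

Interpretation: The model's uncertainty is equivalent to choosing uniformly among 2.5 options.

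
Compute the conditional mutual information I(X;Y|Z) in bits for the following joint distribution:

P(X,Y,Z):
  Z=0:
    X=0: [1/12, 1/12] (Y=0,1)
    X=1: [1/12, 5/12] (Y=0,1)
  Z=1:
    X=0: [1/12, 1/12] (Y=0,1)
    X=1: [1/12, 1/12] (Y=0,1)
0.0492 bits

Conditional mutual information: I(X;Y|Z) = H(X|Z) + H(Y|Z) - H(X,Y|Z)

H(Z) = 0.9183
H(X,Z) = 1.7925 → H(X|Z) = 0.8742
H(Y,Z) = 1.7925 → H(Y|Z) = 0.8742
H(X,Y,Z) = 2.6175 → H(X,Y|Z) = 1.6992

I(X;Y|Z) = 0.8742 + 0.8742 - 1.6992 = 0.0492 bits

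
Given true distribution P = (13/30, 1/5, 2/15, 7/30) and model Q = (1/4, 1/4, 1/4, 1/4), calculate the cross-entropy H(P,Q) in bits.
2.0000 bits

Cross-entropy: H(P,Q) = -Σ p(x) log q(x)

Alternatively: H(P,Q) = H(P) + D_KL(P||Q)
H(P) = 1.8647 bits
D_KL(P||Q) = 0.1353 bits

H(P,Q) = 1.8647 + 0.1353 = 2.0000 bits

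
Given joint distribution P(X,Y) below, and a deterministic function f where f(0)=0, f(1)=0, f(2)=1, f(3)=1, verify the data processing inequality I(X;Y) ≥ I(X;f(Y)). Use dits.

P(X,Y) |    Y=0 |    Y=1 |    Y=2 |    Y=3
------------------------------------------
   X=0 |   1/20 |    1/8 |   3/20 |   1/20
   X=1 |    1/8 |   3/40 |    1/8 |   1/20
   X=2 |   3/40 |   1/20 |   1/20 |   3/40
I(X;Y) = 0.0215, I(X;f(Y)) = 0.0007, inequality holds: 0.0215 ≥ 0.0007

Data Processing Inequality: For any Markov chain X → Y → Z, we have I(X;Y) ≥ I(X;Z).

Here Z = f(Y) is a deterministic function of Y, forming X → Y → Z.

Original I(X;Y) = 0.0215 dits

After applying f:
P(X,Z) where Z=f(Y):
- P(X,Z=0) = P(X,Y=0) + P(X,Y=1)
- P(X,Z=1) = P(X,Y=2) + P(X,Y=3)

I(X;Z) = I(X;f(Y)) = 0.0007 dits

Verification: 0.0215 ≥ 0.0007 ✓

Information cannot be created by processing; the function f can only lose information about X.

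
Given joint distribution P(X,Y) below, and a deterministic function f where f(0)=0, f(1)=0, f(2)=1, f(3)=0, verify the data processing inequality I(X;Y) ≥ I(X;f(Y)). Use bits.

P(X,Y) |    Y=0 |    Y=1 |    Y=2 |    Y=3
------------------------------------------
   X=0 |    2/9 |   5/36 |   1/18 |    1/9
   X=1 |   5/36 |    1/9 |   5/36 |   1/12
I(X;Y) = 0.0435, I(X;f(Y)) = 0.0417, inequality holds: 0.0435 ≥ 0.0417

Data Processing Inequality: For any Markov chain X → Y → Z, we have I(X;Y) ≥ I(X;Z).

Here Z = f(Y) is a deterministic function of Y, forming X → Y → Z.

Original I(X;Y) = 0.0435 bits

After applying f:
P(X,Z) where Z=f(Y):
- P(X,Z=0) = P(X,Y=0) + P(X,Y=1) + P(X,Y=3)
- P(X,Z=1) = P(X,Y=2)

I(X;Z) = I(X;f(Y)) = 0.0417 bits

Verification: 0.0435 ≥ 0.0417 ✓

Information cannot be created by processing; the function f can only lose information about X.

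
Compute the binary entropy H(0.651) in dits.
0.2809 dits

The binary entropy function is:
H(p) = -p log(p) - (1-p) log(1-p)

H(0.651) = -0.651 × log_10(0.651) - 0.349 × log_10(0.349)
H(0.651) = 0.2809 dits

Note: Binary entropy is maximized at p=0.5 (H=1 bit) and minimized at p=0 or p=1 (H=0).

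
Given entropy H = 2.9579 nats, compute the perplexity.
19.2575

Perplexity is e^H (or exp(H) for natural log).

H = 2.9579 nats
Perplexity = e^2.9579 = 19.2575

Interpretation: The model's uncertainty is equivalent to choosing uniformly among 19.3 options.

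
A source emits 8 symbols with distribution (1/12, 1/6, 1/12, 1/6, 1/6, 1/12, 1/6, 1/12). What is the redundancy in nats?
0.0566 nats

Redundancy measures how far a source is from maximum entropy:
R = H_max - H(X)

Maximum entropy for 8 symbols: H_max = log_e(8) = 2.0794 nats
Actual entropy: H(X) = 2.0228 nats
Redundancy: R = 2.0794 - 2.0228 = 0.0566 nats

This redundancy represents potential for compression: the source could be compressed by 0.0566 nats per symbol.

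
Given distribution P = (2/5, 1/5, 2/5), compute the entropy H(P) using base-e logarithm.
1.0549 nats

Shannon entropy is H(X) = -Σ p(x) log p(x).

For P = (2/5, 1/5, 2/5):
H = -2/5 × log_e(2/5) -1/5 × log_e(1/5) -2/5 × log_e(2/5)
H = 1.0549 nats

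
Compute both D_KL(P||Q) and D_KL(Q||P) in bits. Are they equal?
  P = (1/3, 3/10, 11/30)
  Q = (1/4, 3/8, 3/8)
D_KL(P||Q) = 0.0299, D_KL(Q||P) = 0.0291

KL divergence is not symmetric: D_KL(P||Q) ≠ D_KL(Q||P) in general.

D_KL(P||Q) = 0.0299 bits
D_KL(Q||P) = 0.0291 bits

No, they are not equal!

This asymmetry is why KL divergence is not a true distance metric.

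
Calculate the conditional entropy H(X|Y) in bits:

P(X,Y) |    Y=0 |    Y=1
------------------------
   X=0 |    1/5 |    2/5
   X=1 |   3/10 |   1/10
0.8464 bits

Using the chain rule: H(X|Y) = H(X,Y) - H(Y)

First, compute H(X,Y) = 1.8464 bits

Marginal P(Y) = (1/2, 1/2)
H(Y) = 1.0000 bits

H(X|Y) = H(X,Y) - H(Y) = 1.8464 - 1.0000 = 0.8464 bits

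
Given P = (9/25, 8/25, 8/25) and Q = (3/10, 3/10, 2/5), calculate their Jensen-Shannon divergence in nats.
0.0038 nats

Jensen-Shannon divergence is:
JSD(P||Q) = 0.5 × D_KL(P||M) + 0.5 × D_KL(Q||M)
where M = 0.5 × (P + Q) is the mixture distribution.

M = 0.5 × (9/25, 8/25, 8/25) + 0.5 × (3/10, 3/10, 2/5) = (0.33, 0.31, 9/25)

D_KL(P||M) = 0.0038 nats
D_KL(Q||M) = 0.0037 nats

JSD(P||Q) = 0.5 × 0.0038 + 0.5 × 0.0037 = 0.0038 nats

Unlike KL divergence, JSD is symmetric and bounded: 0 ≤ JSD ≤ log(2).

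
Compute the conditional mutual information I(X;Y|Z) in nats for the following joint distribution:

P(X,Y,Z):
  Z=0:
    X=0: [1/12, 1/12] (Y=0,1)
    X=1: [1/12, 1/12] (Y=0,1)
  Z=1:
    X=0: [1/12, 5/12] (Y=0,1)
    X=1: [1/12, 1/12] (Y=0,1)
0.0341 nats

Conditional mutual information: I(X;Y|Z) = H(X|Z) + H(Y|Z) - H(X,Y|Z)

H(Z) = 0.6365
H(X,Z) = 1.2425 → H(X|Z) = 0.6059
H(Y,Z) = 1.2425 → H(Y|Z) = 0.6059
H(X,Y,Z) = 1.8143 → H(X,Y|Z) = 1.1778

I(X;Y|Z) = 0.6059 + 0.6059 - 1.1778 = 0.0341 nats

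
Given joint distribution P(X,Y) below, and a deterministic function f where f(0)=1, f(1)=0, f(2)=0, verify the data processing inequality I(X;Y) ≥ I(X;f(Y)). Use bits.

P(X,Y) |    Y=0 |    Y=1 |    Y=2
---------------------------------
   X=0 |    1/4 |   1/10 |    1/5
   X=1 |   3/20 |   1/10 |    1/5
I(X;Y) = 0.0110, I(X;f(Y)) = 0.0110, inequality holds: 0.0110 ≥ 0.0110

Data Processing Inequality: For any Markov chain X → Y → Z, we have I(X;Y) ≥ I(X;Z).

Here Z = f(Y) is a deterministic function of Y, forming X → Y → Z.

Original I(X;Y) = 0.0110 bits

After applying f:
P(X,Z) where Z=f(Y):
- P(X,Z=0) = P(X,Y=1) + P(X,Y=2)
- P(X,Z=1) = P(X,Y=0)

I(X;Z) = I(X;f(Y)) = 0.0110 bits

Verification: 0.0110 ≥ 0.0110 ✓

Information cannot be created by processing; the function f can only lose information about X.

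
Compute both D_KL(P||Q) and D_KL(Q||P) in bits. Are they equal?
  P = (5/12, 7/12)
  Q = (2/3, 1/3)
D_KL(P||Q) = 0.1884, D_KL(Q||P) = 0.1829

KL divergence is not symmetric: D_KL(P||Q) ≠ D_KL(Q||P) in general.

D_KL(P||Q) = 0.1884 bits
D_KL(Q||P) = 0.1829 bits

No, they are not equal!

This asymmetry is why KL divergence is not a true distance metric.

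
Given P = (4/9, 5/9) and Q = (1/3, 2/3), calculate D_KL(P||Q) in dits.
0.0115 dits

KL divergence: D_KL(P||Q) = Σ p(x) log(p(x)/q(x))

Computing term by term:
  x=0: 4/9 × log_10[(4/9)/(1/3)] = 4/9 × 0.1249 = 0.0555
  x=1: 5/9 × log_10[(5/9)/(2/3)] = 5/9 × -0.0792 = -0.0440

D_KL(P||Q) = 0.0115 dits

Note: KL divergence is always non-negative and equals 0 iff P = Q.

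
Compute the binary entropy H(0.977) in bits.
0.1580 bits

The binary entropy function is:
H(p) = -p log(p) - (1-p) log(1-p)

H(0.977) = -0.977 × log_2(0.977) - 0.023 × log_2(0.023)
H(0.977) = 0.1580 bits

Note: Binary entropy is maximized at p=0.5 (H=1 bit) and minimized at p=0 or p=1 (H=0).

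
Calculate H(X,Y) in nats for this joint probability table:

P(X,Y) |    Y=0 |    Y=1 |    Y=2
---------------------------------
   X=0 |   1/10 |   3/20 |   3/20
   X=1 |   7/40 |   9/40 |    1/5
1.7619 nats

Joint entropy is H(X,Y) = -Σ_{x,y} p(x,y) log p(x,y).

Summing over all non-zero entries:
H(X,Y) = -[1/10·log_e(1/10) + 3/20·log_e(3/20) + 3/20·log_e(3/20) + 7/40·log_e(7/40) + 9/40·log_e(9/40) + 1/5·log_e(1/5)]
H(X,Y) = 1.7619 nats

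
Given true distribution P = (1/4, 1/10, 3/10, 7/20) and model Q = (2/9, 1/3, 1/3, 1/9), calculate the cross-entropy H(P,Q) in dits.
0.6881 dits

Cross-entropy: H(P,Q) = -Σ p(x) log q(x)

Alternatively: H(P,Q) = H(P) + D_KL(P||Q)
H(P) = 0.5670 dits
D_KL(P||Q) = 0.1212 dits

H(P,Q) = 0.5670 + 0.1212 = 0.6881 dits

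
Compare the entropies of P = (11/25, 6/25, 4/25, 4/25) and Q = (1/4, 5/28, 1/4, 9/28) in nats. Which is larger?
Q

Computing entropies in nats:
H(P) = 1.2902
H(Q) = 1.3656

Distribution Q has higher entropy.

Intuition: The distribution closer to uniform (more spread out) has higher entropy.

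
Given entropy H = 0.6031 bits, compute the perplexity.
1.5190

Perplexity is 2^H (or exp(H) for natural log).

H = 0.6031 bits
Perplexity = 2^0.6031 = 1.5190

Interpretation: The model's uncertainty is equivalent to choosing uniformly among 1.5 options.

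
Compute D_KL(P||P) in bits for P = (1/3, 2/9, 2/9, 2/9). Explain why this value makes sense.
0.0000 bits

KL divergence satisfies the Gibbs inequality: D_KL(P||Q) ≥ 0 for all distributions P, Q.

D_KL(P||Q) = Σ p(x) log(p(x)/q(x))
Each term is p(x) × log_2(p(x)/p(x)) = p(x) × log_2(1) = 0, so the sum is 0.
D_KL(P||Q) = 0.0000 bits

When P = Q, the KL divergence is exactly 0, as there is no 'divergence' between identical distributions.

This non-negativity is a fundamental property: relative entropy cannot be negative because it measures how different Q is from P.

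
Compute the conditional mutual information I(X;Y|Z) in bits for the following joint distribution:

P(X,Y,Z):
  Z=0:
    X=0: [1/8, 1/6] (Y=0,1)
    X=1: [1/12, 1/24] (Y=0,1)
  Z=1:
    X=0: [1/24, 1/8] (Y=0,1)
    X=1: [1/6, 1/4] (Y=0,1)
0.0232 bits

Conditional mutual information: I(X;Y|Z) = H(X|Z) + H(Y|Z) - H(X,Y|Z)

H(Z) = 0.9799
H(X,Z) = 1.8506 → H(X|Z) = 0.8707
H(Y,Z) = 1.9450 → H(Y|Z) = 0.9652
H(X,Y,Z) = 2.7925 → H(X,Y|Z) = 1.8126

I(X;Y|Z) = 0.8707 + 0.9652 - 1.8126 = 0.0232 bits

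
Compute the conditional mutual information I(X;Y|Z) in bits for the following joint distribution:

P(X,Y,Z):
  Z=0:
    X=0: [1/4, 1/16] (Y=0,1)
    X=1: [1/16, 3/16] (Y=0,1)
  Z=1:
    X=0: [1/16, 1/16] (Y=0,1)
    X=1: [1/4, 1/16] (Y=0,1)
0.1561 bits

Conditional mutual information: I(X;Y|Z) = H(X|Z) + H(Y|Z) - H(X,Y|Z)

H(Z) = 0.9887
H(X,Z) = 1.9238 → H(X|Z) = 0.9351
H(Y,Z) = 1.9238 → H(Y|Z) = 0.9351
H(X,Y,Z) = 2.7028 → H(X,Y|Z) = 1.7141

I(X;Y|Z) = 0.9351 + 0.9351 - 1.7141 = 0.1561 bits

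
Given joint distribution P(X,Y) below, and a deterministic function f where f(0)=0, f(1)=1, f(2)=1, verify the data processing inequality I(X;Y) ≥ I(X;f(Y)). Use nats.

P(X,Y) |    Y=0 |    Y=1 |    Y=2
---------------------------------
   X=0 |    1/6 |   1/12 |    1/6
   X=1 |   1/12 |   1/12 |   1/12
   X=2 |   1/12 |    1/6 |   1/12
I(X;Y) = 0.0378, I(X;f(Y)) = 0.0095, inequality holds: 0.0378 ≥ 0.0095

Data Processing Inequality: For any Markov chain X → Y → Z, we have I(X;Y) ≥ I(X;Z).

Here Z = f(Y) is a deterministic function of Y, forming X → Y → Z.

Original I(X;Y) = 0.0378 nats

After applying f:
P(X,Z) where Z=f(Y):
- P(X,Z=0) = P(X,Y=0)
- P(X,Z=1) = P(X,Y=1) + P(X,Y=2)

I(X;Z) = I(X;f(Y)) = 0.0095 nats

Verification: 0.0378 ≥ 0.0095 ✓

Information cannot be created by processing; the function f can only lose information about X.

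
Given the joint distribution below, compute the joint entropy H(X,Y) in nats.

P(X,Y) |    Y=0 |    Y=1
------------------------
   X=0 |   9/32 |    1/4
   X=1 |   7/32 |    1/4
1.3824 nats

Joint entropy is H(X,Y) = -Σ_{x,y} p(x,y) log p(x,y).

Summing over all non-zero entries:
H(X,Y) = -[9/32·log_e(9/32) + 1/4·log_e(1/4) + 7/32·log_e(7/32) + 1/4·log_e(1/4)]
H(X,Y) = 1.3824 nats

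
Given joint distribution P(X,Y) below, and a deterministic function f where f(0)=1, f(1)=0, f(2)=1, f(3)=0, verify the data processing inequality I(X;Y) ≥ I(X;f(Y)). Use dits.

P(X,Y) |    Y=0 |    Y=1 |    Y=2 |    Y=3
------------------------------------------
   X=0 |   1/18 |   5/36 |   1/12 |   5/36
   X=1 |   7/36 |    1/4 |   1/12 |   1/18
I(X;Y) = 0.0267, I(X;f(Y)) = 0.0045, inequality holds: 0.0267 ≥ 0.0045

Data Processing Inequality: For any Markov chain X → Y → Z, we have I(X;Y) ≥ I(X;Z).

Here Z = f(Y) is a deterministic function of Y, forming X → Y → Z.

Original I(X;Y) = 0.0267 dits

After applying f:
P(X,Z) where Z=f(Y):
- P(X,Z=0) = P(X,Y=1) + P(X,Y=3)
- P(X,Z=1) = P(X,Y=0) + P(X,Y=2)

I(X;Z) = I(X;f(Y)) = 0.0045 dits

Verification: 0.0267 ≥ 0.0045 ✓

Information cannot be created by processing; the function f can only lose information about X.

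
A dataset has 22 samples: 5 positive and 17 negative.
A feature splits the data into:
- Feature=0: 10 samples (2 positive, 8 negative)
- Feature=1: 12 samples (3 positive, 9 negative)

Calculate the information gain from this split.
0.0026 bits

Information Gain = H(Y) - H(Y|Feature)

Before split:
P(positive) = 5/22 = 0.2273
H(Y) = 0.7732 bits

After split:
Feature=0: H = 0.7219 bits (weight = 10/22)
Feature=1: H = 0.8113 bits (weight = 12/22)
H(Y|Feature) = (10/22)×0.7219 + (12/22)×0.8113 = 0.7707 bits

Information Gain = 0.7732 - 0.7707 = 0.0026 bits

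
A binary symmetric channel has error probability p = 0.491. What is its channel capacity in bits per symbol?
0.0002 bits

For a binary symmetric channel (BSC) with error probability p:
Capacity C = 1 - H(p) bits per symbol

where H(p) = -p log₂(p) - (1-p) log₂(1-p) is the binary entropy function.

H(0.491) = 0.9998 bits
C = 1 - 0.9998 = 0.0002 bits per symbol

This means we can reliably transmit up to 0.0002 bits of information per channel use.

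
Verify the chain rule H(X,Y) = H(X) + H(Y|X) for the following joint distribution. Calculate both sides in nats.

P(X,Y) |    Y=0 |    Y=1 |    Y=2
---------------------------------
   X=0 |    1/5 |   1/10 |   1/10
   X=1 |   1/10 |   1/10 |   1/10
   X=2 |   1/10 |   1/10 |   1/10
H(X,Y) = 2.1640, H(X) = 1.0889, H(Y|X) = 1.0751 (all in nats)

Chain rule: H(X,Y) = H(X) + H(Y|X)

Left side — joint entropy directly:
H(X,Y) = -Σ p(x,y) log p(x,y) = 2.1640 nats

Right side — compute H(Y|X) from the conditional distributions:
P(X) = (2/5, 3/10, 3/10), so H(X) = 1.0889 nats
H(Y|X) = Σ_x P(X=x) · H(Y|X=x):
  P(Y|X=0) = (1/2, 1/4, 1/4), H(Y|X=0) = 1.0397, weight P(X=0) = 2/5
  P(Y|X=1) = (1/3, 1/3, 1/3), H(Y|X=1) = 1.0986, weight P(X=1) = 3/10
  P(Y|X=2) = (1/3, 1/3, 1/3), H(Y|X=2) = 1.0986, weight P(X=2) = 3/10
H(Y|X) = 1.0751 nats

H(X) + H(Y|X) = 1.0889 + 1.0751 = 2.1640 nats

Both sides equal 2.1640 nats. ✓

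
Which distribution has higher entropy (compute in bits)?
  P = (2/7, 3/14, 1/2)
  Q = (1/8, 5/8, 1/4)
P

Computing entropies in bits:
H(P) = 1.4926
H(Q) = 1.2988

Distribution P has higher entropy.

Intuition: The distribution closer to uniform (more spread out) has higher entropy.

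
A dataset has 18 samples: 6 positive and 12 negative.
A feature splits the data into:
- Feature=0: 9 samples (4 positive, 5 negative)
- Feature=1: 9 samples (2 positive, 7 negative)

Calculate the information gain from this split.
0.0407 bits

Information Gain = H(Y) - H(Y|Feature)

Before split:
P(positive) = 6/18 = 0.3333
H(Y) = 0.9183 bits

After split:
Feature=0: H = 0.9911 bits (weight = 9/18)
Feature=1: H = 0.7642 bits (weight = 9/18)
H(Y|Feature) = (9/18)×0.9911 + (9/18)×0.7642 = 0.8776 bits

Information Gain = 0.9183 - 0.8776 = 0.0407 bits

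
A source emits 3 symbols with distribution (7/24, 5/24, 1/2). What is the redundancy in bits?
0.0950 bits

Redundancy measures how far a source is from maximum entropy:
R = H_max - H(X)

Maximum entropy for 3 symbols: H_max = log_2(3) = 1.5850 bits
Actual entropy: H(X) = 1.4899 bits
Redundancy: R = 1.5850 - 1.4899 = 0.0950 bits

This redundancy represents potential for compression: the source could be compressed by 0.0950 bits per symbol.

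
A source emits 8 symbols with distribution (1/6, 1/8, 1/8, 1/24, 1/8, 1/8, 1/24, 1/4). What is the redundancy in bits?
0.1871 bits

Redundancy measures how far a source is from maximum entropy:
R = H_max - H(X)

Maximum entropy for 8 symbols: H_max = log_2(8) = 3.0000 bits
Actual entropy: H(X) = 2.8129 bits
Redundancy: R = 3.0000 - 2.8129 = 0.1871 bits

This redundancy represents potential for compression: the source could be compressed by 0.1871 bits per symbol.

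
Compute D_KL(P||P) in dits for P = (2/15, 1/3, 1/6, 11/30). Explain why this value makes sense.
0.0000 dits

KL divergence satisfies the Gibbs inequality: D_KL(P||Q) ≥ 0 for all distributions P, Q.

D_KL(P||Q) = Σ p(x) log(p(x)/q(x))
Each term is p(x) × log_10(p(x)/p(x)) = p(x) × log_10(1) = 0, so the sum is 0.
D_KL(P||Q) = 0.0000 dits

When P = Q, the KL divergence is exactly 0, as there is no 'divergence' between identical distributions.

This non-negativity is a fundamental property: relative entropy cannot be negative because it measures how different Q is from P.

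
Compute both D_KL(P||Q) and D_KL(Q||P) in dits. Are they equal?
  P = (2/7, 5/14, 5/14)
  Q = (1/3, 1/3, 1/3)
D_KL(P||Q) = 0.0023, D_KL(Q||P) = 0.0023

KL divergence is not symmetric: D_KL(P||Q) ≠ D_KL(Q||P) in general.

D_KL(P||Q) = 0.0023 dits
D_KL(Q||P) = 0.0023 dits

In this case they happen to be equal (to 4 decimal places).

This asymmetry is why KL divergence is not a true distance metric.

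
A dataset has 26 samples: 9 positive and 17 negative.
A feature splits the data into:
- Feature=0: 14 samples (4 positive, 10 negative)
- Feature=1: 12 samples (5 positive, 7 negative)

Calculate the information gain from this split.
0.0136 bits

Information Gain = H(Y) - H(Y|Feature)

Before split:
P(positive) = 9/26 = 0.3462
H(Y) = 0.9306 bits

After split:
Feature=0: H = 0.8631 bits (weight = 14/26)
Feature=1: H = 0.9799 bits (weight = 12/26)
H(Y|Feature) = (14/26)×0.8631 + (12/26)×0.9799 = 0.9170 bits

Information Gain = 0.9306 - 0.9170 = 0.0136 bits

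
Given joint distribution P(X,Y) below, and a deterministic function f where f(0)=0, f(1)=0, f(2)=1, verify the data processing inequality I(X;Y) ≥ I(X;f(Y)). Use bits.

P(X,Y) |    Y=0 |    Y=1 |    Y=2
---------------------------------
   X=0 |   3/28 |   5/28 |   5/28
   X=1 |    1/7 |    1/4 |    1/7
I(X;Y) = 0.0115, I(X;f(Y)) = 0.0114, inequality holds: 0.0115 ≥ 0.0114

Data Processing Inequality: For any Markov chain X → Y → Z, we have I(X;Y) ≥ I(X;Z).

Here Z = f(Y) is a deterministic function of Y, forming X → Y → Z.

Original I(X;Y) = 0.0115 bits

After applying f:
P(X,Z) where Z=f(Y):
- P(X,Z=0) = P(X,Y=0) + P(X,Y=1)
- P(X,Z=1) = P(X,Y=2)

I(X;Z) = I(X;f(Y)) = 0.0114 bits

Verification: 0.0115 ≥ 0.0114 ✓

Information cannot be created by processing; the function f can only lose information about X.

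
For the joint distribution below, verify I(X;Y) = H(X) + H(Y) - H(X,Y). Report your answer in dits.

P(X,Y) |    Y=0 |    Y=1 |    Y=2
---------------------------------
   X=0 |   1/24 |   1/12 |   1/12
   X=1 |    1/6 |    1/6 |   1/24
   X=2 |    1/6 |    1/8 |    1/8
I(X;Y) = 0.0203 dits

Mutual information has multiple equivalent forms:
- I(X;Y) = H(X) - H(X|Y)
- I(X;Y) = H(Y) - H(Y|X)
- I(X;Y) = H(X) + H(Y) - H(X,Y)

Computing all quantities:
H(X) = 0.4601, H(Y) = 0.4700, H(X,Y) = 0.9097
H(X|Y) = 0.4397, H(Y|X) = 0.4496

Verification:
H(X) - H(X|Y) = 0.4601 - 0.4397 = 0.0203
H(Y) - H(Y|X) = 0.4700 - 0.4496 = 0.0203
H(X) + H(Y) - H(X,Y) = 0.4601 + 0.4700 - 0.9097 = 0.0203

All forms give I(X;Y) = 0.0203 dits. ✓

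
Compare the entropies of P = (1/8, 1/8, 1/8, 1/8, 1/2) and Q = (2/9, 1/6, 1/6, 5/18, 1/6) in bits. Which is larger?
Q

Computing entropies in bits:
H(P) = 2.0000
H(Q) = 2.2880

Distribution Q has higher entropy.

Intuition: The distribution closer to uniform (more spread out) has higher entropy.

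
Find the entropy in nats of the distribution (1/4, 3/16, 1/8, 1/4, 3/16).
1.5808 nats

Shannon entropy is H(X) = -Σ p(x) log p(x).

For P = (1/4, 3/16, 1/8, 1/4, 3/16):
H = -1/4 × log_e(1/4) -3/16 × log_e(3/16) -1/8 × log_e(1/8) -1/4 × log_e(1/4) -3/16 × log_e(3/16)
H = 1.5808 nats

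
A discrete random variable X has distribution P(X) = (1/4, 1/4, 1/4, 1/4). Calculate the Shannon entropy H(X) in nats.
1.3863 nats

Shannon entropy is H(X) = -Σ p(x) log p(x).

For P = (1/4, 1/4, 1/4, 1/4):
H = -1/4 × log_e(1/4) -1/4 × log_e(1/4) -1/4 × log_e(1/4) -1/4 × log_e(1/4)
H = 1.3863 nats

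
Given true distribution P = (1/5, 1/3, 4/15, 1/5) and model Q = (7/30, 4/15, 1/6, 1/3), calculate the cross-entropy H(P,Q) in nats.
1.4292 nats

Cross-entropy: H(P,Q) = -Σ p(x) log q(x)

Alternatively: H(P,Q) = H(P) + D_KL(P||Q)
H(P) = 1.3624 nats
D_KL(P||Q) = 0.0667 nats

H(P,Q) = 1.3624 + 0.0667 = 1.4292 nats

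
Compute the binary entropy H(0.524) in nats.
0.6920 nats

The binary entropy function is:
H(p) = -p log(p) - (1-p) log(1-p)

H(0.524) = -0.524 × log_e(0.524) - 0.476 × log_e(0.476)
H(0.524) = 0.6920 nats

Note: Binary entropy is maximized at p=0.5 (H=1 bit) and minimized at p=0 or p=1 (H=0).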